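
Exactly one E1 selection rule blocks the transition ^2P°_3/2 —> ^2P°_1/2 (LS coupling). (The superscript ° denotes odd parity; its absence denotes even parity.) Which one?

Reading off the term symbols: S 1/2→1/2, L 1→1, J 3/2→1/2, parity odd→odd.
Parity must change: odd → odd — ✗.
ΔS = 0: S: 1/2 → 1/2 — ✓.
ΔL = 0, ±1 (not L=0↔0): L: 1 → 1, ΔL = +0 — ✓.
ΔJ = 0, ±1 (not J=0↔0): J: 3/2 → 1/2, ΔJ = -1 — ✓.

parity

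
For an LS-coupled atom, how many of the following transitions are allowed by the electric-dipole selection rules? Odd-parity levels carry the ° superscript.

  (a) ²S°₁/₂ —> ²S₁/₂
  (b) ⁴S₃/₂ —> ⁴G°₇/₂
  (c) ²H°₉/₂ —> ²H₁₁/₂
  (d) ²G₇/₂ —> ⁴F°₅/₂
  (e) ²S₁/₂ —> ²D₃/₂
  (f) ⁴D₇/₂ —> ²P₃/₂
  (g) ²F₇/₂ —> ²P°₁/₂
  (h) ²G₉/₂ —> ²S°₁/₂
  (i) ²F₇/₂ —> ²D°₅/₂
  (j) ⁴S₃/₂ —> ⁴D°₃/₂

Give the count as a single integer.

(a) forbidden (ΔL fails)
(b) forbidden (ΔL, ΔJ fail)
(c) allowed
(d) forbidden (ΔS fails)
(e) forbidden (parity, ΔL fail)
(f) forbidden (parity, ΔS, ΔJ fail)
(g) forbidden (ΔL, ΔJ fail)
(h) forbidden (ΔL, ΔJ fail)
(i) allowed
(j) forbidden (ΔL fails)
Total allowed: 2 of 10.

2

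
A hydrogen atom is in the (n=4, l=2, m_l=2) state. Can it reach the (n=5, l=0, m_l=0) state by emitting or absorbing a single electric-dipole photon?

Initial l = 2, final l = 0, so Δl = -2. E1 requires Δl = ±1: violated.
Δm_l = 0 − (2) = -2. E1 requires Δm_l = 0, ±1: violated.
The transition is electric-dipole forbidden.

forbidden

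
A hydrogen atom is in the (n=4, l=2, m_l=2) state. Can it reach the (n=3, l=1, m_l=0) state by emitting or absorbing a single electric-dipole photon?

l: 2 → 1 (Δl = -1). Δl = ±1 satisfied.
m_l: 2 → 0 (Δm_l = -2). |Δm_l| ≤ 1 violated.
The transition is electric-dipole forbidden.

forbidden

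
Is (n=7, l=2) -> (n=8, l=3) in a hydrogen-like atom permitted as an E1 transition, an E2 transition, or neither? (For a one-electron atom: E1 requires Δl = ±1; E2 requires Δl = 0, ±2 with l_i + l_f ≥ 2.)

Δl = 3 − 2 = +1; l_i + l_f = 5.
E1 (Δl = ±1): satisfied.
E2 (Δl = 0,±2, l_i+l_f ≥ 2): not satisfied.

E1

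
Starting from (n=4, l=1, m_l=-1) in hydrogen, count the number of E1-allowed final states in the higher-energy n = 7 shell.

4

E1 requires Δl = ±1, so l_f ∈ {0, 2}; with 0 ≤ l_f ≤ n_f−1 = 6, the allowed l_f values are {0, 2}.
For l_f = 0: m_f ∈ {m_i−1, m_i, m_i+1} ∩ [−0, 0] = {0} → 1 state.
For l_f = 2: m_f ∈ {m_i−1, m_i, m_i+1} ∩ [−2, 2] = {-2, -1, 0} → 3 states.
Total: 4.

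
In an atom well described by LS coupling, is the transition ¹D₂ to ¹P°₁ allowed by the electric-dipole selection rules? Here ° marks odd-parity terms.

allowed

Parity must change: even → odd — satisfied.
ΔS = 0: S: 0 → 0 — satisfied.
ΔL = 0, ±1 (not L=0↔0): L: 2 → 1, ΔL = -1 — satisfied.
ΔJ = 0, ±1 (not J=0↔0): J: 2 → 1, ΔJ = -1 — satisfied.
All four E1 rules are satisfied.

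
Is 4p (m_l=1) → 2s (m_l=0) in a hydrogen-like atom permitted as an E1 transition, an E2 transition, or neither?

Δl = 0 − 1 = -1; l_i + l_f = 1.
Δm_l = -1.
E1 (Δl = ±1, |Δm_l| ≤ 1): satisfied.
E2 (Δl = 0,±2, l_i+l_f ≥ 2, |Δm_l| ≤ 2): not satisfied.

E1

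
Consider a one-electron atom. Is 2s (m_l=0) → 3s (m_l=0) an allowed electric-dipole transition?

Initial l = 0, final l = 0, so Δl = +0. E1 requires Δl = ±1: violated.
m_l: 0 → 0 (Δm_l = +0). |Δm_l| ≤ 1 satisfied.
The transition is electric-dipole forbidden.

forbidden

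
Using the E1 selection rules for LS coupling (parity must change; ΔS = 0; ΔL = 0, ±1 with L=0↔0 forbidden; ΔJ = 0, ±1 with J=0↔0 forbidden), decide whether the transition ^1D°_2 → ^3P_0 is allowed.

Initial level: S=0, L=2, J=2, parity odd. Final level: S=1, L=1, J=0, parity even.
Parity must change: odd → even — passes.
ΔS = 0: S: 0 → 1 — fails.
ΔL = 0, ±1 (not L=0↔0): L: 2 → 1, ΔL = -1 — passes.
ΔJ = 0, ±1 (not J=0↔0): J: 2 → 0, ΔJ = -2 — fails.
Rule(s) violated: ΔS, ΔJ.

forbidden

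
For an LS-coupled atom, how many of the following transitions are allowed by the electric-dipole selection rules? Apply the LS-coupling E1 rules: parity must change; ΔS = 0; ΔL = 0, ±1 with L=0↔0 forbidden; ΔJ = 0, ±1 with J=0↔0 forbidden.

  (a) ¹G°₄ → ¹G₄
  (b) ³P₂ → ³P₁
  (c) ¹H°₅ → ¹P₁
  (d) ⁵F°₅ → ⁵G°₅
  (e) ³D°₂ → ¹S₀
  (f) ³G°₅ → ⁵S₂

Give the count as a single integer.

1

(a) allowed
(b) forbidden (parity fails)
(c) forbidden (ΔL, ΔJ fail)
(d) forbidden (parity fails)
(e) forbidden (ΔS, ΔL, ΔJ fail)
(f) forbidden (ΔS, ΔL, ΔJ fail)
Total allowed: 1 of 6.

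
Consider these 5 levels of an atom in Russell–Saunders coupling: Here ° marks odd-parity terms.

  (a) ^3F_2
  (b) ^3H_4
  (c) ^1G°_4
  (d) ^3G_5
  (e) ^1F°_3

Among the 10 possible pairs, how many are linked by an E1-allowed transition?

(a)–(b): forbidden (parity, ΔL, ΔJ).
(a)–(c): forbidden (ΔS, ΔJ).
(a)–(d): forbidden (parity, ΔJ).
(a)–(e): forbidden (ΔS).
(b)–(c): forbidden (ΔS).
(b)–(d): forbidden (parity).
(b)–(e): forbidden (ΔS, ΔL).
(c)–(d): forbidden (ΔS).
(c)–(e): forbidden (parity).
(d)–(e): forbidden (ΔS, ΔJ).
Allowed pairs: 0 of 10.

0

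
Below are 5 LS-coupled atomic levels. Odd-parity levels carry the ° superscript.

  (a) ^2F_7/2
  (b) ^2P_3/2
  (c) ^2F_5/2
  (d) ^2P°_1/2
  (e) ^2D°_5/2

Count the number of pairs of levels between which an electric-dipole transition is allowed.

(a)–(b): forbidden (parity, ΔL, ΔJ).
(a)–(c): forbidden (parity).
(a)–(d): forbidden (ΔL, ΔJ).
(a)–(e): allowed.
(b)–(c): forbidden (parity, ΔL).
(b)–(d): allowed.
(b)–(e): allowed.
(c)–(d): forbidden (ΔL, ΔJ).
(c)–(e): allowed.
(d)–(e): forbidden (parity, ΔJ).
Allowed pairs: 4 of 10.

4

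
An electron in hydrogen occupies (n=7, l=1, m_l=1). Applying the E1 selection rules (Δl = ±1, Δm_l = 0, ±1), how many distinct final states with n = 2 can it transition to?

E1 requires Δl = ±1, so l_f ∈ {0, 2}; with 0 ≤ l_f ≤ n_f−1 = 1, the allowed l_f values are {0}.
For l_f = 0: m_f ∈ {m_i−1, m_i, m_i+1} ∩ [−0, 0] = {0} → 1 state.
Total: 1.

1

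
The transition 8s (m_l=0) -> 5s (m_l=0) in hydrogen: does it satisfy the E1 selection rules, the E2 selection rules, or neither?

neither

Δl = 0 − 0 = +0; l_i + l_f = 0.
Δm_l = +0.
E1 (Δl = ±1, |Δm_l| ≤ 1): not satisfied.
E2 (Δl = 0,±2, l_i+l_f ≥ 2, |Δm_l| ≤ 2): not satisfied.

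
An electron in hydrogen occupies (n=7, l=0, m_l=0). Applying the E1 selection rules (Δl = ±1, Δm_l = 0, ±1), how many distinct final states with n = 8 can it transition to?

3

E1 requires Δl = ±1, so l_f ∈ {-1, 1}; with 0 ≤ l_f ≤ n_f−1 = 7, the allowed l_f values are {1}.
For l_f = 1: m_f ∈ {m_i−1, m_i, m_i+1} ∩ [−1, 1] = {-1, 0, 1} → 3 states.
Total: 3.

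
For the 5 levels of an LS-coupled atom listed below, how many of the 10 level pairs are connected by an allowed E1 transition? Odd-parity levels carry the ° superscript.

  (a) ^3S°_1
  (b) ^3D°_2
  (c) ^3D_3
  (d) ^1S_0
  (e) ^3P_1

3

(a)–(b): forbidden (parity, ΔL).
(a)–(c): forbidden (ΔL, ΔJ).
(a)–(d): forbidden (ΔS, ΔL).
(a)–(e): allowed.
(b)–(c): allowed.
(b)–(d): forbidden (ΔS, ΔL, ΔJ).
(b)–(e): allowed.
(c)–(d): forbidden (parity, ΔS, ΔL, ΔJ).
(c)–(e): forbidden (parity, ΔJ).
(d)–(e): forbidden (parity, ΔS).
Allowed pairs: 3 of 10.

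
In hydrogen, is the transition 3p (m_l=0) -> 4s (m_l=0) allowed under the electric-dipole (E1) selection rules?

allowed

Δl = 0 − 1 = -1; the E1 rule Δl = ±1 is ok.
Δm_l = 0 − (0) = +0. E1 requires Δm_l = 0, ±1: ok.
All E1 selection rules are satisfied.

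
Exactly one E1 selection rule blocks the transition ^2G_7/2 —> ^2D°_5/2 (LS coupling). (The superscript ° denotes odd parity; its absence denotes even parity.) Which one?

Initial level: S=1/2, L=4, J=7/2, parity even. Final level: S=1/2, L=2, J=5/2, parity odd.
Parity must change: even → odd — passes.
ΔS = 0: S: 1/2 → 1/2 — passes.
ΔL = 0, ±1 (not L=0↔0): L: 4 → 2, ΔL = -2 — fails.
ΔJ = 0, ±1 (not J=0↔0): J: 7/2 → 5/2, ΔJ = -1 — passes.

the ΔL = 0, ±1 rule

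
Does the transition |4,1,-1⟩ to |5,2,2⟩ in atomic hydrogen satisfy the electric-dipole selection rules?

forbidden

Initial l = 1, final l = 2, so Δl = +1. E1 requires Δl = ±1: ok.
m_l: -1 → 2 (Δm_l = +3). |Δm_l| ≤ 1 fails.
The transition is electric-dipole forbidden.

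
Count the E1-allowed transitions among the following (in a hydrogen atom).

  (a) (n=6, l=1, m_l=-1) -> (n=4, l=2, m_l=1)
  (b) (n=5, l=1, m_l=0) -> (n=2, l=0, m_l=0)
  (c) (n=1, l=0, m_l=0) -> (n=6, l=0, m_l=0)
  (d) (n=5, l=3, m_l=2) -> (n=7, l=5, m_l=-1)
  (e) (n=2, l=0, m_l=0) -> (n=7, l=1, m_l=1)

(a) forbidden — Δm_l = +2 (E1 requires Δm_l = 0, ±1)
(b) allowed
(c) forbidden — Δl = +0 (E1 requires Δl = ±1)
(d) forbidden — Δl = +2 (E1 requires Δl = ±1); Δm_l = -3 (E1 requires Δm_l = 0, ±1)
(e) allowed
Total allowed: 2 of 5.

2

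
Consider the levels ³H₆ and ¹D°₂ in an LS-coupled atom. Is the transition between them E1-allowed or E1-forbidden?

ΔJ = 0, ±1 (not J=0↔0): J: 6 → 2, ΔJ = -4 — fails.
Parity must change: even → odd — ok.
ΔL = 0, ±1 (not L=0↔0): L: 5 → 2, ΔL = -3 — fails.
ΔS = 0: S: 1 → 0 — fails.
Rule(s) violated: ΔS, ΔL, ΔJ.

forbidden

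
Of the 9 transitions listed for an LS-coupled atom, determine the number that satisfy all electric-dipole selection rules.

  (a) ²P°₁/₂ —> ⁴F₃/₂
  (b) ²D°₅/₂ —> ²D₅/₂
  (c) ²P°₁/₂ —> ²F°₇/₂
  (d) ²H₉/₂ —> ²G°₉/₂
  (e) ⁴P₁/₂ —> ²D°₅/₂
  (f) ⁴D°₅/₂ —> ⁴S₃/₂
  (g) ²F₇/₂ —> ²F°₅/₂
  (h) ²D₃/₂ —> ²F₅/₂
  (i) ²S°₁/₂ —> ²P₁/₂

4

(a) forbidden (ΔS, ΔL fail)
(b) allowed
(c) forbidden (parity, ΔL, ΔJ fail)
(d) allowed
(e) forbidden (ΔS, ΔJ fail)
(f) forbidden (ΔL fails)
(g) allowed
(h) forbidden (parity fails)
(i) allowed
Total allowed: 4 of 9.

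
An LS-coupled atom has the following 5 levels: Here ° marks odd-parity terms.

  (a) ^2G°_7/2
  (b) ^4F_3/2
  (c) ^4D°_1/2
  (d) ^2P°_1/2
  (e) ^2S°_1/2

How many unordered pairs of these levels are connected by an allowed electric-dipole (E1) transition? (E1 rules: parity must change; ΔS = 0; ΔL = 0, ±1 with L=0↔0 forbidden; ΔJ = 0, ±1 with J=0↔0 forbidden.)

(a)–(b): forbidden (ΔS, ΔJ).
(a)–(c): forbidden (parity, ΔS, ΔL, ΔJ).
(a)–(d): forbidden (parity, ΔL, ΔJ).
(a)–(e): forbidden (parity, ΔL, ΔJ).
(b)–(c): allowed.
(b)–(d): forbidden (ΔS, ΔL).
(b)–(e): forbidden (ΔS, ΔL).
(c)–(d): forbidden (parity, ΔS).
(c)–(e): forbidden (parity, ΔS, ΔL).
(d)–(e): forbidden (parity).
Allowed pairs: 1 of 10.

1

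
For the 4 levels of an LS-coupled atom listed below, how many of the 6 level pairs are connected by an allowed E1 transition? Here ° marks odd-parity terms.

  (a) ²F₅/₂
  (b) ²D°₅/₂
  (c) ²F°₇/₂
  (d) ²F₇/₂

4

(a)–(b): allowed.
(a)–(c): allowed.
(a)–(d): forbidden (parity).
(b)–(c): forbidden (parity).
(b)–(d): allowed.
(c)–(d): allowed.
Allowed pairs: 4 of 6.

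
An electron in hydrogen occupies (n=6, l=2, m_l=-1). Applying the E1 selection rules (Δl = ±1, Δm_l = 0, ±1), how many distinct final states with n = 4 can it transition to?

5

E1 requires Δl = ±1, so l_f ∈ {1, 3}; with 0 ≤ l_f ≤ n_f−1 = 3, the allowed l_f values are {1, 3}.
For l_f = 1: m_f ∈ {m_i−1, m_i, m_i+1} ∩ [−1, 1] = {-1, 0} → 2 states.
For l_f = 3: m_f ∈ {m_i−1, m_i, m_i+1} ∩ [−3, 3] = {-2, -1, 0} → 3 states.
Total: 5.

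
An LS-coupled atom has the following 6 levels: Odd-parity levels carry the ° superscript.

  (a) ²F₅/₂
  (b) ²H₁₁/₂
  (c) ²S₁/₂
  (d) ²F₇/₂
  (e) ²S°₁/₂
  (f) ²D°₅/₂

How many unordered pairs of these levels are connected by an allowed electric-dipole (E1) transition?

2

(a)–(b): forbidden (parity, ΔL, ΔJ).
(a)–(c): forbidden (parity, ΔL, ΔJ).
(a)–(d): forbidden (parity).
(a)–(e): forbidden (ΔL, ΔJ).
(a)–(f): allowed.
(b)–(c): forbidden (parity, ΔL, ΔJ).
(b)–(d): forbidden (parity, ΔL, ΔJ).
(b)–(e): forbidden (ΔL, ΔJ).
(b)–(f): forbidden (ΔL, ΔJ).
(c)–(d): forbidden (parity, ΔL, ΔJ).
(c)–(e): forbidden (ΔL).
(c)–(f): forbidden (ΔL, ΔJ).
(d)–(e): forbidden (ΔL, ΔJ).
(d)–(f): allowed.
(e)–(f): forbidden (parity, ΔL, ΔJ).
Allowed pairs: 2 of 15.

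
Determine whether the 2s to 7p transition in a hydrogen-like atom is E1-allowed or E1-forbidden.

allowed

Δl = 1 − 0 = +1; the E1 rule Δl = ±1 is satisfied.
All E1 selection rules are satisfied.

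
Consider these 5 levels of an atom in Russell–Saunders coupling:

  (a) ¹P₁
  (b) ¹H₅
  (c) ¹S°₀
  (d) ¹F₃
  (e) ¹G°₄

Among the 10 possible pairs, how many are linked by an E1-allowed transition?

3

(a)–(b): forbidden (parity, ΔL, ΔJ).
(a)–(c): allowed.
(a)–(d): forbidden (parity, ΔL, ΔJ).
(a)–(e): forbidden (ΔL, ΔJ).
(b)–(c): forbidden (ΔL, ΔJ).
(b)–(d): forbidden (parity, ΔL, ΔJ).
(b)–(e): allowed.
(c)–(d): forbidden (ΔL, ΔJ).
(c)–(e): forbidden (parity, ΔL, ΔJ).
(d)–(e): allowed.
Allowed pairs: 3 of 10.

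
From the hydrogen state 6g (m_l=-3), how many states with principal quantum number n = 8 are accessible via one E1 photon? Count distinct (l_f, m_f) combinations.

5

E1 requires Δl = ±1, so l_f ∈ {3, 5}; with 0 ≤ l_f ≤ n_f−1 = 7, the allowed l_f values are {3, 5}.
For l_f = 3: m_f ∈ {m_i−1, m_i, m_i+1} ∩ [−3, 3] = {-3, -2} → 2 states.
For l_f = 5: m_f ∈ {m_i−1, m_i, m_i+1} ∩ [−5, 5] = {-4, -3, -2} → 3 states.
Total: 5.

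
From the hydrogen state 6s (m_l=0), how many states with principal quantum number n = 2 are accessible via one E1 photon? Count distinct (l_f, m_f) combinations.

E1 requires Δl = ±1, so l_f ∈ {-1, 1}; with 0 ≤ l_f ≤ n_f−1 = 1, the allowed l_f values are {1}.
For l_f = 1: m_f ∈ {m_i−1, m_i, m_i+1} ∩ [−1, 1] = {-1, 0, 1} → 3 states.
Total: 3.

3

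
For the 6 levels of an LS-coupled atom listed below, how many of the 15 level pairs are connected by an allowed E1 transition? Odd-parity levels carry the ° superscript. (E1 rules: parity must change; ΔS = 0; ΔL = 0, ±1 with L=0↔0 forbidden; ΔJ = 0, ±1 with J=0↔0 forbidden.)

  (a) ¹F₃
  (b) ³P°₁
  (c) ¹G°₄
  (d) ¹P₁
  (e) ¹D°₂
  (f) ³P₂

4

(a)–(b): forbidden (ΔS, ΔL, ΔJ).
(a)–(c): allowed.
(a)–(d): forbidden (parity, ΔL, ΔJ).
(a)–(e): allowed.
(a)–(f): forbidden (parity, ΔS, ΔL).
(b)–(c): forbidden (parity, ΔS, ΔL, ΔJ).
(b)–(d): forbidden (ΔS).
(b)–(e): forbidden (parity, ΔS).
(b)–(f): allowed.
(c)–(d): forbidden (ΔL, ΔJ).
(c)–(e): forbidden (parity, ΔL, ΔJ).
(c)–(f): forbidden (ΔS, ΔL, ΔJ).
(d)–(e): allowed.
(d)–(f): forbidden (parity, ΔS).
(e)–(f): forbidden (ΔS).
Allowed pairs: 4 of 15.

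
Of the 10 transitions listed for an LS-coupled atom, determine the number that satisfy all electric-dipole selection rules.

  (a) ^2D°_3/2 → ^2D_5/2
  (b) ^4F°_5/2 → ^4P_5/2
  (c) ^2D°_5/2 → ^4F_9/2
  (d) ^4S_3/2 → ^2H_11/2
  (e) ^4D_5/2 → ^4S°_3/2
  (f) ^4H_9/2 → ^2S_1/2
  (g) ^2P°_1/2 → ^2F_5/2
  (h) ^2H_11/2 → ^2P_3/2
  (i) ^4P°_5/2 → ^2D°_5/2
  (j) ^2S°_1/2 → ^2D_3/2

1

(a) allowed
(b) forbidden (ΔL fails)
(c) forbidden (ΔS, ΔJ fail)
(d) forbidden (parity, ΔS, ΔL, ΔJ fail)
(e) forbidden (ΔL fails)
(f) forbidden (parity, ΔS, ΔL, ΔJ fail)
(g) forbidden (ΔL, ΔJ fail)
(h) forbidden (parity, ΔL, ΔJ fail)
(i) forbidden (parity, ΔS fail)
(j) forbidden (ΔL fails)
Total allowed: 1 of 10.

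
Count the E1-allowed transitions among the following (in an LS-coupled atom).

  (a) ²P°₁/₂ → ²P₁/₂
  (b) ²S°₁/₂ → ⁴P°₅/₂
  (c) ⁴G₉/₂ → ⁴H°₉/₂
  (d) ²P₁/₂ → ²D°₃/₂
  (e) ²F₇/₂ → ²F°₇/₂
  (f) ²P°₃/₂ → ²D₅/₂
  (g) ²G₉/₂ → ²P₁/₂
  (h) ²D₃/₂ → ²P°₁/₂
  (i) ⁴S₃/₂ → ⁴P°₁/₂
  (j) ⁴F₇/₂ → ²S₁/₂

(a) allowed
(b) forbidden (parity, ΔS, ΔJ fail)
(c) allowed
(d) allowed
(e) allowed
(f) allowed
(g) forbidden (parity, ΔL, ΔJ fail)
(h) allowed
(i) allowed
(j) forbidden (parity, ΔS, ΔL, ΔJ fail)
Total allowed: 7 of 10.

7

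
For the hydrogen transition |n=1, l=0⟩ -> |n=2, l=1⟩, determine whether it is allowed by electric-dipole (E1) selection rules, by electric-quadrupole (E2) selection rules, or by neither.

Δl = 1 − 0 = +1; l_i + l_f = 1.
E1 (Δl = ±1): satisfied.
E2 (Δl = 0,±2, l_i+l_f ≥ 2): not satisfied.

E1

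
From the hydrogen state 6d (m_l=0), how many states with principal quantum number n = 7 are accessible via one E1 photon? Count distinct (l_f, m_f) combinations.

6

E1 requires Δl = ±1, so l_f ∈ {1, 3}; with 0 ≤ l_f ≤ n_f−1 = 6, the allowed l_f values are {1, 3}.
For l_f = 1: m_f ∈ {m_i−1, m_i, m_i+1} ∩ [−1, 1] = {-1, 0, 1} → 3 states.
For l_f = 3: m_f ∈ {m_i−1, m_i, m_i+1} ∩ [−3, 3] = {-1, 0, 1} → 3 states.
Total: 6.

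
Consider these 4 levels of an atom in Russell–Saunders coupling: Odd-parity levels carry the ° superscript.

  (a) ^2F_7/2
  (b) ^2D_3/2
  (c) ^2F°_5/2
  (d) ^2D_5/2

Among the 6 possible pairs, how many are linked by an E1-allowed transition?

3

(a)–(b): forbidden (parity, ΔJ).
(a)–(c): allowed.
(a)–(d): forbidden (parity).
(b)–(c): allowed.
(b)–(d): forbidden (parity).
(c)–(d): allowed.
Allowed pairs: 3 of 6.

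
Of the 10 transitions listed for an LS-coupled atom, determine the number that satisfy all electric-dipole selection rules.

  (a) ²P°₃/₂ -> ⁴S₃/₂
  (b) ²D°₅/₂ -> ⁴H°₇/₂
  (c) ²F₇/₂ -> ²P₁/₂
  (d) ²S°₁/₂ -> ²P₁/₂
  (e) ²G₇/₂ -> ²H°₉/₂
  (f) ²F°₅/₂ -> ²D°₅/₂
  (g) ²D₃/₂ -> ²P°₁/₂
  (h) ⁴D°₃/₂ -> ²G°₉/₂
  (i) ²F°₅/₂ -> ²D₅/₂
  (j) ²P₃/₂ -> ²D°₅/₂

5

(a) forbidden (ΔS fails)
(b) forbidden (parity, ΔS, ΔL fail)
(c) forbidden (parity, ΔL, ΔJ fail)
(d) allowed
(e) allowed
(f) forbidden (parity fails)
(g) allowed
(h) forbidden (parity, ΔS, ΔL, ΔJ fail)
(i) allowed
(j) allowed
Total allowed: 5 of 10.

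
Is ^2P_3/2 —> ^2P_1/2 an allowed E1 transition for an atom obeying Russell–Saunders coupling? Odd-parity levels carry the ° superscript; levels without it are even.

Initial level: S=1/2, L=1, J=3/2, parity even. Final level: S=1/2, L=1, J=1/2, parity even.
Parity must change: even → even — violated.
ΔS = 0: S: 1/2 → 1/2 — satisfied.
ΔL = 0, ±1 (not L=0↔0): L: 1 → 1, ΔL = +0 — satisfied.
ΔJ = 0, ±1 (not J=0↔0): J: 3/2 → 1/2, ΔJ = -1 — satisfied.
Rule(s) violated: parity.

forbidden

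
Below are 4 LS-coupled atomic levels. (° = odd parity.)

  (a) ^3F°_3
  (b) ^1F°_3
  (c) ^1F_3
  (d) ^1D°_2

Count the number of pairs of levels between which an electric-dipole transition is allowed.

(a)–(b): forbidden (parity, ΔS).
(a)–(c): forbidden (ΔS).
(a)–(d): forbidden (parity, ΔS).
(b)–(c): allowed.
(b)–(d): forbidden (parity).
(c)–(d): allowed.
Allowed pairs: 2 of 6.

2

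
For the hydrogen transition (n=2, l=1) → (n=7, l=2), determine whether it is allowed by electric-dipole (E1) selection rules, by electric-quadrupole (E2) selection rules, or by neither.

Δl = 2 − 1 = +1; l_i + l_f = 3.
E1 (Δl = ±1): satisfied.
E2 (Δl = 0,±2, l_i+l_f ≥ 2): not satisfied.

E1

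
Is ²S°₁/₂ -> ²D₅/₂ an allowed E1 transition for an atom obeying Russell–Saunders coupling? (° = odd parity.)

forbidden

ΔL = 0, ±1 (not L=0↔0): L: 0 → 2, ΔL = +2 — fails.
ΔS = 0: S: 1/2 → 1/2 — ok.
ΔJ = 0, ±1 (not J=0↔0): J: 1/2 → 5/2, ΔJ = +2 — fails.
Parity must change: odd → even — ok.
Rule(s) violated: ΔL, ΔJ.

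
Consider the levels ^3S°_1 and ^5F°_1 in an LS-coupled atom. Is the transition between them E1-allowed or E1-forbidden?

Parity must change: odd → odd — fails.
ΔS = 0: S: 1 → 2 — fails.
ΔL = 0, ±1 (not L=0↔0): L: 0 → 3, ΔL = +3 — fails.
ΔJ = 0, ±1 (not J=0↔0): J: 1 → 1, ΔJ = +0 — ok.
Rule(s) violated: parity, ΔS, ΔL.

forbidden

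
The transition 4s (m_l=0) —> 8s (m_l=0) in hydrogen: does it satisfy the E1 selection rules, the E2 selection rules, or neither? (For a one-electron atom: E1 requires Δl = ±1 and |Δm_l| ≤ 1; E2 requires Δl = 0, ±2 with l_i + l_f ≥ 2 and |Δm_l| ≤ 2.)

Δl = 0 − 0 = +0; l_i + l_f = 0.
Δm_l = +0.
E1 (Δl = ±1, |Δm_l| ≤ 1): not satisfied.
E2 (Δl = 0,±2, l_i+l_f ≥ 2, |Δm_l| ≤ 2): not satisfied.

neither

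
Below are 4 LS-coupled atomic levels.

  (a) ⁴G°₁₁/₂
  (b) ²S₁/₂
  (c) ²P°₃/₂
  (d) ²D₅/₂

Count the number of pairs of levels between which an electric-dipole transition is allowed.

(a)–(b): forbidden (ΔS, ΔL, ΔJ).
(a)–(c): forbidden (parity, ΔS, ΔL, ΔJ).
(a)–(d): forbidden (ΔS, ΔL, ΔJ).
(b)–(c): allowed.
(b)–(d): forbidden (parity, ΔL, ΔJ).
(c)–(d): allowed.
Allowed pairs: 2 of 6.

2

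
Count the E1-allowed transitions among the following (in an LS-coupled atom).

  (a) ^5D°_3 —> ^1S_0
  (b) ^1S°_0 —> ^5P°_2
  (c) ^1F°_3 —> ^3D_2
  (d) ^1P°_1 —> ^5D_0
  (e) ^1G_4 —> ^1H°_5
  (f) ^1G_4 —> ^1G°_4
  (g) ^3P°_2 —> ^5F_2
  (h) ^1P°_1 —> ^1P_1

3

(a) forbidden (ΔS, ΔL, ΔJ fail)
(b) forbidden (parity, ΔS, ΔJ fail)
(c) forbidden (ΔS fails)
(d) forbidden (ΔS fails)
(e) allowed
(f) allowed
(g) forbidden (ΔS, ΔL fail)
(h) allowed
Total allowed: 3 of 8.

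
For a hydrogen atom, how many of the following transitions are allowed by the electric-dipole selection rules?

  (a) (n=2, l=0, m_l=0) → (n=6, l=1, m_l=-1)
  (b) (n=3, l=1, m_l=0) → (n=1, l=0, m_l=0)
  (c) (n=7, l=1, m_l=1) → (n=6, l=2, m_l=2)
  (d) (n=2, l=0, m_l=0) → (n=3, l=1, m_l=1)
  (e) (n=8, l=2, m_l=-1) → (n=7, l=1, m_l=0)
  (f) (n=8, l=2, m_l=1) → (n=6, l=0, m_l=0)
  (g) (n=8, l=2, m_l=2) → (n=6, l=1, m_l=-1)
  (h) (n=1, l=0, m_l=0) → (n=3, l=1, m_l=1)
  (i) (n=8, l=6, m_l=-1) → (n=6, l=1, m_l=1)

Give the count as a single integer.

6

(a) allowed
(b) allowed
(c) allowed
(d) allowed
(e) allowed
(f) forbidden — Δl = -2 (E1 requires Δl = ±1)
(g) forbidden — Δm_l = -3 (E1 requires Δm_l = 0, ±1)
(h) allowed
(i) forbidden — Δl = -5 (E1 requires Δl = ±1); Δm_l = +2 (E1 requires Δm_l = 0, ±1)
Total allowed: 6 of 9.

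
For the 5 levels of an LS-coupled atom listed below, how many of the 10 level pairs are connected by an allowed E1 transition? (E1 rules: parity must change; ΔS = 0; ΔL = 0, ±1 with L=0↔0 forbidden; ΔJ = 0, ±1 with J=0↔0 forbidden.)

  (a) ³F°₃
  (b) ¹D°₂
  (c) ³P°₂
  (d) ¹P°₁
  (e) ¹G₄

0

(a)–(b): forbidden (parity, ΔS).
(a)–(c): forbidden (parity, ΔL).
(a)–(d): forbidden (parity, ΔS, ΔL, ΔJ).
(a)–(e): forbidden (ΔS).
(b)–(c): forbidden (parity, ΔS).
(b)–(d): forbidden (parity).
(b)–(e): forbidden (ΔL, ΔJ).
(c)–(d): forbidden (parity, ΔS).
(c)–(e): forbidden (ΔS, ΔL, ΔJ).
(d)–(e): forbidden (ΔL, ΔJ).
Allowed pairs: 0 of 10.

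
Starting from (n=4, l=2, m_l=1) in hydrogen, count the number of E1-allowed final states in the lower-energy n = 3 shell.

2

E1 requires Δl = ±1, so l_f ∈ {1, 3}; with 0 ≤ l_f ≤ n_f−1 = 2, the allowed l_f values are {1}.
For l_f = 1: m_f ∈ {m_i−1, m_i, m_i+1} ∩ [−1, 1] = {0, 1} → 2 states.
Total: 2.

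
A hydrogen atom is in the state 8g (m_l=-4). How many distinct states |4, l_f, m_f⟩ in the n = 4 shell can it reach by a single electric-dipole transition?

1

E1 requires Δl = ±1, so l_f ∈ {3, 5}; with 0 ≤ l_f ≤ n_f−1 = 3, the allowed l_f values are {3}.
For l_f = 3: m_f ∈ {m_i−1, m_i, m_i+1} ∩ [−3, 3] = {-3} → 1 state.
Total: 1.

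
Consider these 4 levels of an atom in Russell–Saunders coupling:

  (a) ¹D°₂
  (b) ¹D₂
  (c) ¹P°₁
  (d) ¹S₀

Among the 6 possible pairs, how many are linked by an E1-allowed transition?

3

(a)–(b): allowed.
(a)–(c): forbidden (parity).
(a)–(d): forbidden (ΔL, ΔJ).
(b)–(c): allowed.
(b)–(d): forbidden (parity, ΔL, ΔJ).
(c)–(d): allowed.
Allowed pairs: 3 of 6.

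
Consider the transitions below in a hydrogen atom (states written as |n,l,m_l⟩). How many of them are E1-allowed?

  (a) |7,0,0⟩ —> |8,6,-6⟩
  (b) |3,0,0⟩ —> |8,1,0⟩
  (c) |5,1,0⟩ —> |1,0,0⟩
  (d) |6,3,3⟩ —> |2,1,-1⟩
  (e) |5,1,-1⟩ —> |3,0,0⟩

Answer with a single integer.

3

(a) forbidden — Δl = +6 (E1 requires Δl = ±1); Δm_l = -6 (E1 requires Δm_l = 0, ±1)
(b) allowed
(c) allowed
(d) forbidden — Δl = -2 (E1 requires Δl = ±1); Δm_l = -4 (E1 requires Δm_l = 0, ±1)
(e) allowed
Total allowed: 3 of 5.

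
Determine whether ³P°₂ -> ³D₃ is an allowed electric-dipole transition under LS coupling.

allowed

Initial level: S=1, L=1, J=2, parity odd. Final level: S=1, L=2, J=3, parity even.
Parity must change: odd → even — satisfied.
ΔS = 0: S: 1 → 1 — satisfied.
ΔL = 0, ±1 (not L=0↔0): L: 1 → 2, ΔL = +1 — satisfied.
ΔJ = 0, ±1 (not J=0↔0): J: 2 → 3, ΔJ = +1 — satisfied.
All four E1 rules are satisfied.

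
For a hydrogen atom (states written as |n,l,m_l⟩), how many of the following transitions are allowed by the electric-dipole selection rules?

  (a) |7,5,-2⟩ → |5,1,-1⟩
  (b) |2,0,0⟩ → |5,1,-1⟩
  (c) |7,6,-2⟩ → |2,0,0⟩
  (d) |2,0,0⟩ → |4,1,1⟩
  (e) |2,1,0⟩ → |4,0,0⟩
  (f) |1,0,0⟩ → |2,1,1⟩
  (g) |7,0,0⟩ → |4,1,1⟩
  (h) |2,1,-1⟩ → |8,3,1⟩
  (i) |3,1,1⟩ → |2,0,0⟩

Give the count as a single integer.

(a) forbidden — Δl = -4 (E1 requires Δl = ±1)
(b) allowed
(c) forbidden — Δl = -6 (E1 requires Δl = ±1); Δm_l = +2 (E1 requires Δm_l = 0, ±1)
(d) allowed
(e) allowed
(f) allowed
(g) allowed
(h) forbidden — Δl = +2 (E1 requires Δl = ±1); Δm_l = +2 (E1 requires Δm_l = 0, ±1)
(i) allowed
Total allowed: 6 of 9.

6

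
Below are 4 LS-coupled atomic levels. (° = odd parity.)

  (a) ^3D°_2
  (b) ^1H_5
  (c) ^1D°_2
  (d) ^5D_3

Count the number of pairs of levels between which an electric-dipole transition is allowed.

(a)–(b): forbidden (ΔS, ΔL, ΔJ).
(a)–(c): forbidden (parity, ΔS).
(a)–(d): forbidden (ΔS).
(b)–(c): forbidden (ΔL, ΔJ).
(b)–(d): forbidden (parity, ΔS, ΔL, ΔJ).
(c)–(d): forbidden (ΔS).
Allowed pairs: 0 of 6.

0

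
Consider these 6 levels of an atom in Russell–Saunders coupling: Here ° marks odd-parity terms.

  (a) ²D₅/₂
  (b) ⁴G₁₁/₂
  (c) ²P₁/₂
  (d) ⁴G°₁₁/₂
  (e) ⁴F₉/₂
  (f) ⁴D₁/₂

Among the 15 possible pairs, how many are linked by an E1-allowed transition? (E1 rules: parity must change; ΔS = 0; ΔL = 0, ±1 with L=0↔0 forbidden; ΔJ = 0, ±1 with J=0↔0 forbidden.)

2

(a)–(b): forbidden (parity, ΔS, ΔL, ΔJ).
(a)–(c): forbidden (parity, ΔJ).
(a)–(d): forbidden (ΔS, ΔL, ΔJ).
(a)–(e): forbidden (parity, ΔS, ΔJ).
(a)–(f): forbidden (parity, ΔS, ΔJ).
(b)–(c): forbidden (parity, ΔS, ΔL, ΔJ).
(b)–(d): allowed.
(b)–(e): forbidden (parity).
(b)–(f): forbidden (parity, ΔL, ΔJ).
(c)–(d): forbidden (ΔS, ΔL, ΔJ).
(c)–(e): forbidden (parity, ΔS, ΔL, ΔJ).
(c)–(f): forbidden (parity, ΔS).
(d)–(e): allowed.
(d)–(f): forbidden (ΔL, ΔJ).
(e)–(f): forbidden (parity, ΔJ).
Allowed pairs: 2 of 15.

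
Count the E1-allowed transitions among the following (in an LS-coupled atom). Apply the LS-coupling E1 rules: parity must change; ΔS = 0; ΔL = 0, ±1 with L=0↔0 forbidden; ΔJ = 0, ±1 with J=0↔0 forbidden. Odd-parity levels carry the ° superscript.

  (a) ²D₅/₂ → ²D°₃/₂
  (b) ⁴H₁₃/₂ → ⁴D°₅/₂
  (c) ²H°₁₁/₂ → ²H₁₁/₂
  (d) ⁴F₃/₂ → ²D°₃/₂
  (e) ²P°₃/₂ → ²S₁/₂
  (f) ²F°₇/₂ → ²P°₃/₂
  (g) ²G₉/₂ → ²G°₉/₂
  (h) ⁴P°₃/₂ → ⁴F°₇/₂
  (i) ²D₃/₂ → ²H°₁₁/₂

4

(a) allowed
(b) forbidden (ΔL, ΔJ fail)
(c) allowed
(d) forbidden (ΔS fails)
(e) allowed
(f) forbidden (parity, ΔL, ΔJ fail)
(g) allowed
(h) forbidden (parity, ΔL, ΔJ fail)
(i) forbidden (ΔL, ΔJ fail)
Total allowed: 4 of 9.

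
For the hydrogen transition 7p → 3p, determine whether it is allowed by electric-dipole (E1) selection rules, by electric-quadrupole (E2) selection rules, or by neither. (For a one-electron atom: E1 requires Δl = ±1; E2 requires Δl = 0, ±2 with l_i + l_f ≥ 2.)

Δl = 1 − 1 = +0; l_i + l_f = 2.
E1 (Δl = ±1): not satisfied.
E2 (Δl = 0,±2, l_i+l_f ≥ 2): satisfied.

E2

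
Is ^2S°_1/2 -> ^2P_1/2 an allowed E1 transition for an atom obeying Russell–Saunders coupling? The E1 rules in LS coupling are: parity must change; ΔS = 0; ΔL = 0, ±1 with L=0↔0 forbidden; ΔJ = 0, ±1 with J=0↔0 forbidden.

allowed

Parity must change: odd → even — ✓.
ΔS = 0: S: 1/2 → 1/2 — ✓.
ΔL = 0, ±1 (not L=0↔0): L: 0 → 1, ΔL = +1 — ✓.
ΔJ = 0, ±1 (not J=0↔0): J: 1/2 → 1/2, ΔJ = +0 — ✓.
All four E1 rules are satisfied.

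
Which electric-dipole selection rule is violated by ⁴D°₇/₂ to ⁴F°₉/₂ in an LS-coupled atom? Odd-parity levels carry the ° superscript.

Reading off the term symbols: S 3/2→3/2, L 2→3, J 7/2→9/2, parity odd→odd.
ΔJ = 0, ±1 (not J=0↔0): J: 7/2 → 9/2, ΔJ = +1 — passes.
ΔL = 0, ±1 (not L=0↔0): L: 2 → 3, ΔL = +1 — passes.
ΔS = 0: S: 3/2 → 3/2 — passes.
Parity must change: odd → odd — fails.

parity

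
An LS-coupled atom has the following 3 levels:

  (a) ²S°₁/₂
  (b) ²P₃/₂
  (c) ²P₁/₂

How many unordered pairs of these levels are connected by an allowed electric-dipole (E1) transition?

(a)–(b): allowed.
(a)–(c): allowed.
(b)–(c): forbidden (parity).
Allowed pairs: 2 of 3.

2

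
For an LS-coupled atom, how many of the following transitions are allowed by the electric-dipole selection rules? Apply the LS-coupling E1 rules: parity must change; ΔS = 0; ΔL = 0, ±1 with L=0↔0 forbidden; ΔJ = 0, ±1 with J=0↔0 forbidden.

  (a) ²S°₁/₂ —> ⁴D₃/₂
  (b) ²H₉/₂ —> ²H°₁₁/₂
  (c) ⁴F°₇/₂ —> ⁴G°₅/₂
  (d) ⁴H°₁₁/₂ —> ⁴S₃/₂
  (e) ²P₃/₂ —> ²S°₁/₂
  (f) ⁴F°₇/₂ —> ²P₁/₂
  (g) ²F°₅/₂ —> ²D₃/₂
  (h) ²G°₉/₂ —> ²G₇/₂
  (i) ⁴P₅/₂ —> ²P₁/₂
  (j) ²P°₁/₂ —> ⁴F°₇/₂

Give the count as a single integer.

(a) forbidden (ΔS, ΔL fail)
(b) allowed
(c) forbidden (parity fails)
(d) forbidden (ΔL, ΔJ fail)
(e) allowed
(f) forbidden (ΔS, ΔL, ΔJ fail)
(g) allowed
(h) allowed
(i) forbidden (parity, ΔS, ΔJ fail)
(j) forbidden (parity, ΔS, ΔL, ΔJ fail)
Total allowed: 4 of 10.

4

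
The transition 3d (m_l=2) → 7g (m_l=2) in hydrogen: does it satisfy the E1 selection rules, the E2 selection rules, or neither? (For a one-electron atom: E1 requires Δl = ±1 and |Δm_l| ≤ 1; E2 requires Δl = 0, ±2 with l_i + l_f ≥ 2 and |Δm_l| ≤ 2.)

Δl = 4 − 2 = +2; l_i + l_f = 6.
Δm_l = +0.
E1 (Δl = ±1, |Δm_l| ≤ 1): not satisfied.
E2 (Δl = 0,±2, l_i+l_f ≥ 2, |Δm_l| ≤ 2): satisfied.

E2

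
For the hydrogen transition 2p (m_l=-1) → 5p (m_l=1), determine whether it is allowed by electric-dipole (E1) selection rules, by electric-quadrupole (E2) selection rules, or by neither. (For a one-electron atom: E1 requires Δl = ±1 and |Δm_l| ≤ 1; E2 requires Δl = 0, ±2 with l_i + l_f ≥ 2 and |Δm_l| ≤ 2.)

E2

Δl = 1 − 1 = +0; l_i + l_f = 2.
Δm_l = +2.
E1 (Δl = ±1, |Δm_l| ≤ 1): not satisfied.
E2 (Δl = 0,±2, l_i+l_f ≥ 2, |Δm_l| ≤ 2): satisfied.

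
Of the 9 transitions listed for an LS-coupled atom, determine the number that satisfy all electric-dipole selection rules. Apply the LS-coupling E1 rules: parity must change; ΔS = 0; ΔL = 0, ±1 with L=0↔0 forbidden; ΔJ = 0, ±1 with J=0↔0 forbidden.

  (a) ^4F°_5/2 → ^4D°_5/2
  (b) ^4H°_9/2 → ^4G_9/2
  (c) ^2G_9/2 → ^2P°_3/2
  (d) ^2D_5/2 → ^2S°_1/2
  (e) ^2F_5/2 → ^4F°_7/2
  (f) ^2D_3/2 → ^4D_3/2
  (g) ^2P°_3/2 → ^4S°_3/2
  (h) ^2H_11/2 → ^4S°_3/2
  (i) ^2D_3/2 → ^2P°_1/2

2

(a) forbidden (parity fails)
(b) allowed
(c) forbidden (ΔL, ΔJ fail)
(d) forbidden (ΔL, ΔJ fail)
(e) forbidden (ΔS fails)
(f) forbidden (parity, ΔS fail)
(g) forbidden (parity, ΔS fail)
(h) forbidden (ΔS, ΔL, ΔJ fail)
(i) allowed
Total allowed: 2 of 9.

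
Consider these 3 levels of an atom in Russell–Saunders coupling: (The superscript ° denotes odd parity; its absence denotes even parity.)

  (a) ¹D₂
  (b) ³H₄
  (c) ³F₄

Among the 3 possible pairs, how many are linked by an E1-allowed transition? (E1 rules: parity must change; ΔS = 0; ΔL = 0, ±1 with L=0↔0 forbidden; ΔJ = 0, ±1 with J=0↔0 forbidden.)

(a)–(b): forbidden (parity, ΔS, ΔL, ΔJ).
(a)–(c): forbidden (parity, ΔS, ΔJ).
(b)–(c): forbidden (parity, ΔL).
Allowed pairs: 0 of 3.

0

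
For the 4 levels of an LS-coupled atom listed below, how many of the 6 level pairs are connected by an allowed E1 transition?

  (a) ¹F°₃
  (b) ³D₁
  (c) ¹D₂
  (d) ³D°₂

(a)–(b): forbidden (ΔS, ΔJ).
(a)–(c): allowed.
(a)–(d): forbidden (parity, ΔS).
(b)–(c): forbidden (parity, ΔS).
(b)–(d): allowed.
(c)–(d): forbidden (ΔS).
Allowed pairs: 2 of 6.

2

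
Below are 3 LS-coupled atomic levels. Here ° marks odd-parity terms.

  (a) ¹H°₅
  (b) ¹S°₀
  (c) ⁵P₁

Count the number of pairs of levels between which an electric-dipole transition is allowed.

0

(a)–(b): forbidden (parity, ΔL, ΔJ).
(a)–(c): forbidden (ΔS, ΔL, ΔJ).
(b)–(c): forbidden (ΔS).
Allowed pairs: 0 of 3.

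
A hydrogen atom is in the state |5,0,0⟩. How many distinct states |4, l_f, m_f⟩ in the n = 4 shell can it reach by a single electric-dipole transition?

E1 requires Δl = ±1, so l_f ∈ {-1, 1}; with 0 ≤ l_f ≤ n_f−1 = 3, the allowed l_f values are {1}.
For l_f = 1: m_f ∈ {m_i−1, m_i, m_i+1} ∩ [−1, 1] = {-1, 0, 1} → 3 states.
Total: 3.

3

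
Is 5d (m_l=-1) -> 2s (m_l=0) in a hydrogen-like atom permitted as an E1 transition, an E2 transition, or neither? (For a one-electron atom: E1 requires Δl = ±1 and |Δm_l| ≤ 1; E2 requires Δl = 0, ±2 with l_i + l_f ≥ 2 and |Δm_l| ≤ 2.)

E2

Δl = 0 − 2 = -2; l_i + l_f = 2.
Δm_l = +1.
E1 (Δl = ±1, |Δm_l| ≤ 1): not satisfied.
E2 (Δl = 0,±2, l_i+l_f ≥ 2, |Δm_l| ≤ 2): satisfied.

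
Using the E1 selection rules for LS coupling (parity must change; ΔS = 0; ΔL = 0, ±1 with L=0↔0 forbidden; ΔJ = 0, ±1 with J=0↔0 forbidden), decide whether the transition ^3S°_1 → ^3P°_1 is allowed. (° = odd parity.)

Parity must change: odd → odd — fails.
ΔS = 0: S: 1 → 1 — passes.
ΔL = 0, ±1 (not L=0↔0): L: 0 → 1, ΔL = +1 — passes.
ΔJ = 0, ±1 (not J=0↔0): J: 1 → 1, ΔJ = +0 — passes.
Rule(s) violated: parity.

forbidden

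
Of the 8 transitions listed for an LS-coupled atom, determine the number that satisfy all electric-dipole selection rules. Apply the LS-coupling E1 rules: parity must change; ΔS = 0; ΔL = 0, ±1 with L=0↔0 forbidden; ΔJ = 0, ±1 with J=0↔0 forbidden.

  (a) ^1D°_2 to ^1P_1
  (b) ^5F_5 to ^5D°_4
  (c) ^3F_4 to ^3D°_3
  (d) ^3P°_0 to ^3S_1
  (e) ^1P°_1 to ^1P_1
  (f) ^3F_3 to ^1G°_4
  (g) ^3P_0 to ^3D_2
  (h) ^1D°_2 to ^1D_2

(a) allowed
(b) allowed
(c) allowed
(d) allowed
(e) allowed
(f) forbidden (ΔS fails)
(g) forbidden (parity, ΔJ fail)
(h) allowed
Total allowed: 6 of 8.

6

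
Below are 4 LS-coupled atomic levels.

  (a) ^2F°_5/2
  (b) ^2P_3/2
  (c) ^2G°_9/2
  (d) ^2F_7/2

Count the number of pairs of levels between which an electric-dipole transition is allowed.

2

(a)–(b): forbidden (ΔL).
(a)–(c): forbidden (parity, ΔJ).
(a)–(d): allowed.
(b)–(c): forbidden (ΔL, ΔJ).
(b)–(d): forbidden (parity, ΔL, ΔJ).
(c)–(d): allowed.
Allowed pairs: 2 of 6.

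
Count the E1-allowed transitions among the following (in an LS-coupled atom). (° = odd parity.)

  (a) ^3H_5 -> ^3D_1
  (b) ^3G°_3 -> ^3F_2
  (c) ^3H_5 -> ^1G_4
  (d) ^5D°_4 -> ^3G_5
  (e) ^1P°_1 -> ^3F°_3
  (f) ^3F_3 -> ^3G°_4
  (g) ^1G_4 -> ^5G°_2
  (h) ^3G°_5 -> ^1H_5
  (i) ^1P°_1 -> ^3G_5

(a) forbidden (parity, ΔL, ΔJ fail)
(b) allowed
(c) forbidden (parity, ΔS fail)
(d) forbidden (ΔS, ΔL fail)
(e) forbidden (parity, ΔS, ΔL, ΔJ fail)
(f) allowed
(g) forbidden (ΔS, ΔJ fail)
(h) forbidden (ΔS fails)
(i) forbidden (ΔS, ΔL, ΔJ fail)
Total allowed: 2 of 9.

2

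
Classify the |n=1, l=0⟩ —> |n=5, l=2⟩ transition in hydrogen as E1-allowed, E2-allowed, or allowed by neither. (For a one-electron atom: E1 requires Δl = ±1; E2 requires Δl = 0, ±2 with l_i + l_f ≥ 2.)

E2

Δl = 2 − 0 = +2; l_i + l_f = 2.
E1 (Δl = ±1): not satisfied.
E2 (Δl = 0,±2, l_i+l_f ≥ 2): satisfied.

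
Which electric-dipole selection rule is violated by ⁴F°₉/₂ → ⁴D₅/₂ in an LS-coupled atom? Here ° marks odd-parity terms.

the ΔJ = 0, ±1 rule

Reading off the term symbols: S 3/2→3/2, L 3→2, J 9/2→5/2, parity odd→even.
ΔS = 0: S: 3/2 → 3/2 — satisfied.
ΔJ = 0, ±1 (not J=0↔0): J: 9/2 → 5/2, ΔJ = -2 — violated.
Parity must change: odd → even — satisfied.
ΔL = 0, ±1 (not L=0↔0): L: 3 → 2, ΔL = -1 — satisfied.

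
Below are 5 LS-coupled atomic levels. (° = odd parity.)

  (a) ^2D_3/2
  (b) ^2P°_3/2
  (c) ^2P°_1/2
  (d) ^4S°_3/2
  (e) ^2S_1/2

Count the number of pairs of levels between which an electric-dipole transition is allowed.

(a)–(b): allowed.
(a)–(c): allowed.
(a)–(d): forbidden (ΔS, ΔL).
(a)–(e): forbidden (parity, ΔL).
(b)–(c): forbidden (parity).
(b)–(d): forbidden (parity, ΔS).
(b)–(e): allowed.
(c)–(d): forbidden (parity, ΔS).
(c)–(e): allowed.
(d)–(e): forbidden (ΔS, ΔL).
Allowed pairs: 4 of 10.

4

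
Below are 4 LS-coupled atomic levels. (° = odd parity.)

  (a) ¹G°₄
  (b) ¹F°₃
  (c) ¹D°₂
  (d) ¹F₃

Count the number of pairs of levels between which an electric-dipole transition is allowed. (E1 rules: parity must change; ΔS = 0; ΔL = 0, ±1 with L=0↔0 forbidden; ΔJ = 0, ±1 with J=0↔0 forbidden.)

(a)–(b): forbidden (parity).
(a)–(c): forbidden (parity, ΔL, ΔJ).
(a)–(d): allowed.
(b)–(c): forbidden (parity).
(b)–(d): allowed.
(c)–(d): allowed.
Allowed pairs: 3 of 6.

3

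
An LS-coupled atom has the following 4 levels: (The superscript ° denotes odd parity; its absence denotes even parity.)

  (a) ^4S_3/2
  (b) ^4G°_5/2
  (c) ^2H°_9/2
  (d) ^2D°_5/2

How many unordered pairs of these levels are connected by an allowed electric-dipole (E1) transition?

0

(a)–(b): forbidden (ΔL).
(a)–(c): forbidden (ΔS, ΔL, ΔJ).
(a)–(d): forbidden (ΔS, ΔL).
(b)–(c): forbidden (parity, ΔS, ΔJ).
(b)–(d): forbidden (parity, ΔS, ΔL).
(c)–(d): forbidden (parity, ΔL, ΔJ).
Allowed pairs: 0 of 6.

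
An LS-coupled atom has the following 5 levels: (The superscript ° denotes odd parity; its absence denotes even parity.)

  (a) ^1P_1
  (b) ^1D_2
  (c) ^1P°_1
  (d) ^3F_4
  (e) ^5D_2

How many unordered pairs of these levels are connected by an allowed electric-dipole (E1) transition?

2

(a)–(b): forbidden (parity).
(a)–(c): allowed.
(a)–(d): forbidden (parity, ΔS, ΔL, ΔJ).
(a)–(e): forbidden (parity, ΔS).
(b)–(c): allowed.
(b)–(d): forbidden (parity, ΔS, ΔJ).
(b)–(e): forbidden (parity, ΔS).
(c)–(d): forbidden (ΔS, ΔL, ΔJ).
(c)–(e): forbidden (ΔS).
(d)–(e): forbidden (parity, ΔS, ΔJ).
Allowed pairs: 2 of 10.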